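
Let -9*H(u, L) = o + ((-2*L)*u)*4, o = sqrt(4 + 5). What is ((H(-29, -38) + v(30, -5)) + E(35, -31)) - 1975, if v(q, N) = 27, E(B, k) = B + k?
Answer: -8683/9 ≈ -964.78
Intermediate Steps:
o = 3 (o = sqrt(9) = 3)
H(u, L) = -1/3 + 8*L*u/9 (H(u, L) = -(3 + ((-2*L)*u)*4)/9 = -(3 - 2*L*u*4)/9 = -(3 - 8*L*u)/9 = -1/3 + 8*L*u/9)
((H(-29, -38) + v(30, -5)) + E(35, -31)) - 1975 = (((-1/3 + (8/9)*(-38)*(-29)) + 27) + (35 - 31)) - 1975 = (((-1/3 + 8816/9) + 27) + 4) - 1975 = ((8813/9 + 27) + 4) - 1975 = (9056/9 + 4) - 1975 = 9092/9 - 1975 = -8683/9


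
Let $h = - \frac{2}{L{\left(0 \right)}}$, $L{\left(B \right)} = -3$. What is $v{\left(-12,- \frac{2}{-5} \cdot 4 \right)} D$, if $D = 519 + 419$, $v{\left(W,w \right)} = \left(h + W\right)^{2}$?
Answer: $\frac{1084328}{9} \approx 1.2048 \cdot 10^{5}$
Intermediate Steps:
$h = \frac{2}{3}$ ($h = - \frac{2}{-3} = \left(-2\right) \left(- \frac{1}{3}\right) = \frac{2}{3} \approx 0.66667$)
$v{\left(W,w \right)} = \left(\frac{2}{3} + W\right)^{2}$
$D = 938$
$v{\left(-12,- \frac{2}{-5} \cdot 4 \right)} D = \frac{\left(2 + 3 \left(-12\right)\right)^{2}}{9} \cdot 938 = \frac{\left(2 - 36\right)^{2}}{9} \cdot 938 = \frac{\left(-34\right)^{2}}{9} \cdot 938 = \frac{1}{9} \cdot 1156 \cdot 938 = \frac{1156}{9} \cdot 938 = \frac{1084328}{9}$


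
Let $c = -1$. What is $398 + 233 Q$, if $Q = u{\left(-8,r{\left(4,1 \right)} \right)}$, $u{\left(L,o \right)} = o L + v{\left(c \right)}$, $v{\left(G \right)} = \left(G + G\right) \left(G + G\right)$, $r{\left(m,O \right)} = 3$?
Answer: $-4262$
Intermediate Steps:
$v{\left(G \right)} = 4 G^{2}$ ($v{\left(G \right)} = 2 G 2 G = 4 G^{2}$)
$u{\left(L,o \right)} = 4 + L o$ ($u{\left(L,o \right)} = o L + 4 \left(-1\right)^{2} = L o + 4 \cdot 1 = L o + 4 = 4 + L o$)
$Q = -20$ ($Q = 4 - 24 = -20$)
$398 + 233 Q = 398 + 233 \left(-20\right) = 398 - 4660 = -4262$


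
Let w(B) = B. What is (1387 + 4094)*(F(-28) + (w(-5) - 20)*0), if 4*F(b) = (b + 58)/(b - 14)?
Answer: -3915/4 ≈ -978.75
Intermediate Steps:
F(b) = (58 + b)/(4*(-14 + b)) (F(b) = ((b + 58)/(b - 14))/4 = ((58 + b)/(-14 + b))/4 = (58 + b)/(4*(-14 + b)))
(1387 + 4094)*(F(-28) + (w(-5) - 20)*0) = (1387 + 4094)*((58 - 28)/(4*(-14 - 28)) + (-5 - 20)*0) = 5481*((1/4)*30/(-42) - 25*0) = 5481*((1/4)*(-1/42)*30 + 0) = 5481*(-5/28 + 0) = 5481*(-5/28) = -3915/4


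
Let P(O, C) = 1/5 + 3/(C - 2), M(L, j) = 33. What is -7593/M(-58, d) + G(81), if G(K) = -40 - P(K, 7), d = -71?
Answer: -14899/55 ≈ -270.89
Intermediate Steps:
P(O, C) = ⅕ + 3/(-2 + C) (P(O, C) = 1*(⅕) + 3/(-2 + C) = ⅕ + 3/(-2 + C))
G(K) = -204/5 (G(K) = -40 - (13 + 7)/(5*(-2 + 7)) = -40 - 20/(5*5) = -40 - 1*⅘ = -40 - ⅘ = -204/5)
-7593/M(-58, d) + G(81) = -7593/33 - 204/5 = -7593*1/33 - 204/5 = -2531/11 - 204/5 = -14899/55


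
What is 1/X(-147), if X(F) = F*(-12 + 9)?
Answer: 1/441 ≈ 0.0022676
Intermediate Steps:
X(F) = -3*F (X(F) = F*(-3) = -3*F)
1/X(-147) = 1/(-3*(-147)) = 1/441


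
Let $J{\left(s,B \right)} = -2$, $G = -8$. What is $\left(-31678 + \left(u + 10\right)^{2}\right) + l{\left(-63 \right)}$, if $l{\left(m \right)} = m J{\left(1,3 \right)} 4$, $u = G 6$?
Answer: $-29730$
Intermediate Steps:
$u = -48$ ($u = \left(-8\right) 6 = -48$)
$l{\left(m \right)} = - 8 m$ ($l{\left(m \right)} = m \left(-2\right) 4 = - 2 m 4 = - 8 m$)
$\left(-31678 + \left(u + 10\right)^{2}\right) + l{\left(-63 \right)} = \left(-31678 + \left(-48 + 10\right)^{2}\right) - -504 = \left(-31678 + \left(-38\right)^{2}\right) + 504 = \left(-31678 + 1444\right) + 504 = -30234 + 504 = -29730$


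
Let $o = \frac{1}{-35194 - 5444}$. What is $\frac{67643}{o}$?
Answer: $-2748876234$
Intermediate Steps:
$o = - \frac{1}{40638}$ ($o = \frac{1}{-35194 - 5444} = \frac{1}{-40638} = - \frac{1}{40638} \approx -2.4608 \cdot 10^{-5}$)
$\frac{67643}{o} = \frac{67643}{- \frac{1}{40638}} = 67643 \left(-40638\right) = -2748876234$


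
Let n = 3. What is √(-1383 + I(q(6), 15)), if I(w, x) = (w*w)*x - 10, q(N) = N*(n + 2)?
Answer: √12107 ≈ 110.03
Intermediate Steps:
q(N) = 5*N (q(N) = N*(3 + 2) = N*5 = 5*N)
I(w, x) = -10 + x*w² (I(w, x) = w²*x - 10 = x*w² - 10 = -10 + x*w²)
√(-1383 + I(q(6), 15)) = √(-1383 + (-10 + 15*(5*6)²)) = √(-1383 + (-10 + 15*30²)) = √(-1383 + (-10 + 15*900)) = √(-1383 + (-10 + 13500)) = √(-1383 + 13490) = √12107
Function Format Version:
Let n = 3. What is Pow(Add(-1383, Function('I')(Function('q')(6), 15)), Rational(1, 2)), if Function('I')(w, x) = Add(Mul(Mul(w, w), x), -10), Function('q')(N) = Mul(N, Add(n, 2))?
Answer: Pow(12107, Rational(1, 2)) ≈ 110.03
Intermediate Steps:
Function('q')(N) = Mul(5, N) (Function('q')(N) = Mul(N, Add(3, 2)) = Mul(N, 5) = Mul(5, N))
Function('I')(w, x) = Add(-10, Mul(x, Pow(w, 2))) (Function('I')(w, x) = Add(Mul(Pow(w, 2), x), -10) = Add(Mul(x, Pow(w, 2)), -10) = Add(-10, Mul(x, Pow(w, 2))))
Pow(Add(-1383, Function('I')(Function('q')(6), 15)), Rational(1, 2)) = Pow(Add(-1383, Add(-10, Mul(15, Pow(Mul(5, 6), 2)))), Rational(1, 2)) = Pow(Add(-1383, Add(-10, Mul(15, Pow(30, 2)))), Rational(1, 2)) = Pow(Add(-1383, Add(-10, Mul(15, 900))), Rational(1, 2)) = Pow(Add(-1383, Add(-10, 13500)), Rational(1, 2)) = Pow(Add(-1383, 13490), Rational(1, 2)) = Pow(12107, Rational(1, 2))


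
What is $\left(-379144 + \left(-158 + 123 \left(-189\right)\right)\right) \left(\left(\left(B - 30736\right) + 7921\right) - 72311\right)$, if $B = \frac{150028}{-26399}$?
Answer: $\frac{1010954031738798}{26399} \approx 3.8295 \cdot 10^{10}$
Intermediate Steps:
$B = - \frac{150028}{26399}$ ($B = 150028 \left(- \frac{1}{26399}\right) = - \frac{150028}{26399} \approx -5.6831$)
$\left(-379144 + \left(-158 + 123 \left(-189\right)\right)\right) \left(\left(\left(B - 30736\right) + 7921\right) - 72311\right) = \left(-379144 + \left(-158 + 123 \left(-189\right)\right)\right) \left(\left(\left(- \frac{150028}{26399} - 30736\right) + 7921\right) - 72311\right) = \left(-379144 - 23405\right) \left(\left(- \frac{811549692}{26399} + 7921\right) - 72311\right) = \left(-379144 - 23405\right) \left(- \frac{602443213}{26399} - 72311\right) = \left(-402549\right) \left(- \frac{2511381302}{26399}\right) = \frac{1010954031738798}{26399}$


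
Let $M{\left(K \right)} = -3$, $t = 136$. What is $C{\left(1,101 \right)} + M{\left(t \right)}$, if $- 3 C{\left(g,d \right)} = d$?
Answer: $- \frac{110}{3} \approx -36.667$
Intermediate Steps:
$C{\left(g,d \right)} = - \frac{d}{3}$
$C{\left(1,101 \right)} + M{\left(t \right)} = \left(- \frac{1}{3}\right) 101 - 3 = - \frac{101}{3} - 3 = - \frac{110}{3}$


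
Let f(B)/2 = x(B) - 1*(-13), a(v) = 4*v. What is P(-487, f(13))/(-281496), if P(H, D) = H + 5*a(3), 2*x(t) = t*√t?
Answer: 427/281496 ≈ 0.0015169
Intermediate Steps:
x(t) = t^(3/2)/2 (x(t) = (t*√t)/2 = t^(3/2)/2)
f(B) = 26 + B^(3/2) (f(B) = 2*(B^(3/2)/2 - 1*(-13)) = 2*(B^(3/2)/2 + 13) = 2*(13 + B^(3/2)/2) = 26 + B^(3/2))
P(H, D) = 60 + H (P(H, D) = H + 5*(4*3) = H + 5*12 = H + 60 = 60 + H)
P(-487, f(13))/(-281496) = (60 - 487)/(-281496) = -427*(-1/281496) = 427/281496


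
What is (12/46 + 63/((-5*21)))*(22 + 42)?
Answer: -2496/115 ≈ -21.704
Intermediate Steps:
(12/46 + 63/((-5*21)))*(22 + 42) = (12*(1/46) + 63/(-105))*64 = (6/23 + 63*(-1/105))*64 = (6/23 - ⅗)*64 = -39/115*64 = -2496/115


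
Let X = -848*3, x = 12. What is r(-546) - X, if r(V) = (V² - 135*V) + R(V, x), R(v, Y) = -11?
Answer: 374359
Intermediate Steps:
r(V) = -11 + V² - 135*V (r(V) = (V² - 135*V) - 11 = -11 + V² - 135*V)
X = -2544
r(-546) - X = (-11 + (-546)² - 135*(-546)) - 1*(-2544) = (-11 + 298116 + 73710) + 2544 = 371815 + 2544 = 374359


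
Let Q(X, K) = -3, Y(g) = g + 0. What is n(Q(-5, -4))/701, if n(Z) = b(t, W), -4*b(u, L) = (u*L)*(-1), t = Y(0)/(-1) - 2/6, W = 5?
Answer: -5/8412 ≈ -0.00059439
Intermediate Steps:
Y(g) = g
t = -1/3 (t = 0/(-1) - 2/6 = 0*(-1) - 2*1/6 = 0 - 1/3 = -1/3 ≈ -0.33333)
b(u, L) = L*u/4 (b(u, L) = -u*L*(-1)/4 = -L*u*(-1)/4 = -(-1)*L*u/4 = L*u/4)
n(Z) = -5/12 (n(Z) = (1/4)*5*(-1/3) = -5/12)
n(Q(-5, -4))/701 = -5/12/701 = -5/12*1/701 = -5/8412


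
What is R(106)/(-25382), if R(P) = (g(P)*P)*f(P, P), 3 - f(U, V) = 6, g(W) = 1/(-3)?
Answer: -53/12691 ≈ -0.0041762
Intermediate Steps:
g(W) = -⅓
f(U, V) = -3 (f(U, V) = 3 - 1*6 = 3 - 6 = -3)
R(P) = P (R(P) = -P/3*(-3) = P)
R(106)/(-25382) = 106/(-25382) = 106*(-1/25382) = -53/12691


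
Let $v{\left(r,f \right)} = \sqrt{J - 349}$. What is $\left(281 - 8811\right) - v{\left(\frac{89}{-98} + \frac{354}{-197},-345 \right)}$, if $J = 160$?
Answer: $-8530 - 3 i \sqrt{21} \approx -8530.0 - 13.748 i$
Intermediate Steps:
$v{\left(r,f \right)} = 3 i \sqrt{21}$ ($v{\left(r,f \right)} = \sqrt{160 - 349} = \sqrt{-189} = 3 i \sqrt{21}$)
$\left(281 - 8811\right) - v{\left(\frac{89}{-98} + \frac{354}{-197},-345 \right)} = \left(281 - 8811\right) - 3 i \sqrt{21} = -8530 - 3 i \sqrt{21}$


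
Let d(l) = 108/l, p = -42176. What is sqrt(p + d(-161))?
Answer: 2*I*sqrt(273315371)/161 ≈ 205.37*I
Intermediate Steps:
sqrt(p + d(-161)) = sqrt(-42176 + 108/(-161)) = sqrt(-42176 + 108*(-1/161)) = sqrt(-42176 - 108/161) = sqrt(-6790444/161) = 2*I*sqrt(273315371)/161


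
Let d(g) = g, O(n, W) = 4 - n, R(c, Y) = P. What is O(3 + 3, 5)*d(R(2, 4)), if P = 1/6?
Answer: -1/3 ≈ -0.33333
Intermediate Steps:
P = 1/6 ≈ 0.16667
R(c, Y) = 1/6
O(3 + 3, 5)*d(R(2, 4)) = (4 - (3 + 3))*(1/6) = (4 - 1*6)*(1/6) = (4 - 6)*(1/6) = -2*1/6 = -1/3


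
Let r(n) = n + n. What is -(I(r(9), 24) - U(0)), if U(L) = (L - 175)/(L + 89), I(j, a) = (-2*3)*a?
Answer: 12641/89 ≈ 142.03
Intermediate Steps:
r(n) = 2*n
I(j, a) = -6*a
U(L) = (-175 + L)/(89 + L)
-(I(r(9), 24) - U(0)) = -(-6*24 - (-175 + 0)/(89 + 0)) = -(-144 - (-175)/89) = -(-144 - 1*(-175/89)) = -(-144 + 175/89) = -1*(-12641/89) = 12641/89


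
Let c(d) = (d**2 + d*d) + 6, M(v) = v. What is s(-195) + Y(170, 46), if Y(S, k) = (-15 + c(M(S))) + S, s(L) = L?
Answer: 57766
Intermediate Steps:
c(d) = 6 + 2*d**2 (c(d) = (d**2 + d**2) + 6 = 2*d**2 + 6 = 6 + 2*d**2)
Y(S, k) = -9 + S + 2*S**2 (Y(S, k) = (-15 + (6 + 2*S**2)) + S = (-9 + 2*S**2) + S = -9 + S + 2*S**2)
s(-195) + Y(170, 46) = -195 + (-9 + 170 + 2*170**2) = -195 + (-9 + 170 + 2*28900) = -195 + (-9 + 170 + 57800) = -195 + 57961 = 57766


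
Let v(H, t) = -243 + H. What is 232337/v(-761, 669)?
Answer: -232337/1004 ≈ -231.41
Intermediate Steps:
232337/v(-761, 669) = 232337/(-243 - 761) = 232337/(-1004) = 232337*(-1/1004) = -232337/1004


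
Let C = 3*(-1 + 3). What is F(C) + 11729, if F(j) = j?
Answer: 11735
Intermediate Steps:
C = 6 (C = 3*2 = 6)
F(C) + 11729 = 6 + 11729 = 11735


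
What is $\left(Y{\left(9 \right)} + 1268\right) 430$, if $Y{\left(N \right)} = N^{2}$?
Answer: $580070$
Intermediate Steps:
$\left(Y{\left(9 \right)} + 1268\right) 430 = \left(9^{2} + 1268\right) 430 = \left(81 + 1268\right) 430 = 1349 \cdot 430 = 580070$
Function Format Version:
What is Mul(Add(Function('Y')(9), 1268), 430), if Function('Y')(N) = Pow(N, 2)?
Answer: 580070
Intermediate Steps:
Mul(Add(Function('Y')(9), 1268), 430) = Mul(Add(Pow(9, 2), 1268), 430) = Mul(Add(81, 1268), 430) = Mul(1349, 430) = 580070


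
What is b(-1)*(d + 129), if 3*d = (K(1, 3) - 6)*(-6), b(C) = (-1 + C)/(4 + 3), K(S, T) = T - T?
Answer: -282/7 ≈ -40.286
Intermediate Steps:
K(S, T) = 0
b(C) = -⅐ + C/7 (b(C) = (-1 + C)/7 = (-1 + C)*(⅐) = -⅐ + C/7)
d = 12 (d = ((0 - 6)*(-6))/3 = (-6*(-6))/3 = (⅓)*36 = 12)
b(-1)*(d + 129) = (-⅐ + (⅐)*(-1))*(12 + 129) = (-⅐ - ⅐)*141 = -2/7*141 = -282/7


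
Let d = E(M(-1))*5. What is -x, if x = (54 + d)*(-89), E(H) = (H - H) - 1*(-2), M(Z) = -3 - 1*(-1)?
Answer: 5696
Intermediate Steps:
M(Z) = -2 (M(Z) = -3 + 1 = -2)
E(H) = 2 (E(H) = 0 + 2 = 2)
d = 10 (d = 2*5 = 10)
x = -5696 (x = (54 + 10)*(-89) = 64*(-89) = -5696)
-x = -1*(-5696) = 5696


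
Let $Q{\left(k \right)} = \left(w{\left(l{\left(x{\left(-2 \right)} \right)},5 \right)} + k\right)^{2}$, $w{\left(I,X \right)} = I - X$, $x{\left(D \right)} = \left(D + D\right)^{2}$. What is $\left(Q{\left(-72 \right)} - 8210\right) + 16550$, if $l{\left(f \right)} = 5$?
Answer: $13524$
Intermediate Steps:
$x{\left(D \right)} = 4 D^{2}$ ($x{\left(D \right)} = \left(2 D\right)^{2} = 4 D^{2}$)
$Q{\left(k \right)} = k^{2}$ ($Q{\left(k \right)} = \left(\left(5 - 5\right) + k\right)^{2} = \left(0 + k\right)^{2} = k^{2}$)
$\left(Q{\left(-72 \right)} - 8210\right) + 16550 = \left(\left(-72\right)^{2} - 8210\right) + 16550 = \left(5184 - 8210\right) + 16550 = -3026 + 16550 = 13524$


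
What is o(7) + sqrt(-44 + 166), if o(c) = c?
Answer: 7 + sqrt(122) ≈ 18.045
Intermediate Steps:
o(7) + sqrt(-44 + 166) = 7 + sqrt(-44 + 166) = 7 + sqrt(122)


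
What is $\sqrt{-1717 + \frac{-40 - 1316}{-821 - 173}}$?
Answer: $\frac{i \sqrt{423777487}}{497} \approx 41.42 i$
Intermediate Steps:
$\sqrt{-1717 + \frac{-40 - 1316}{-821 - 173}} = \sqrt{-1717 - \frac{1356}{-994}} = \sqrt{-1717 - - \frac{678}{497}} = \sqrt{-1717 + \frac{678}{497}} = \sqrt{- \frac{852671}{497}} = \frac{i \sqrt{423777487}}{497}$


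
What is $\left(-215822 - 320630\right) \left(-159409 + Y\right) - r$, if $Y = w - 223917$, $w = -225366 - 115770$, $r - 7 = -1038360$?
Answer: $388640127177$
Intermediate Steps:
$r = -1038353$ ($r = 7 - 1038360 = -1038353$)
$w = -341136$ ($w = -225366 - 115770 = -341136$)
$Y = -565053$ ($Y = -341136 - 223917 = -565053$)
$\left(-215822 - 320630\right) \left(-159409 + Y\right) - r = \left(-215822 - 320630\right) \left(-159409 - 565053\right) - -1038353 = \left(-536452\right) \left(-724462\right) + 1038353 = 388639088824 + 1038353 = 388640127177$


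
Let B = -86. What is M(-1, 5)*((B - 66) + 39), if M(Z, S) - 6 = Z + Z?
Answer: -452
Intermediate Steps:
M(Z, S) = 6 + 2*Z (M(Z, S) = 6 + (Z + Z) = 6 + 2*Z)
M(-1, 5)*((B - 66) + 39) = (6 + 2*(-1))*((-86 - 66) + 39) = (6 - 2)*(-152 + 39) = 4*(-113) = -452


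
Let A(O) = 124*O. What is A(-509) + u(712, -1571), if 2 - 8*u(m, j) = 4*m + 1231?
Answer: -509005/8 ≈ -63626.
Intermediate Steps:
u(m, j) = -1229/8 - m/2 (u(m, j) = 1/4 - (4*m + 1231)/8 = 1/4 - (1231 + 4*m)/8 = 1/4 + (-1231/8 - m/2) = -1229/8 - m/2)
A(-509) + u(712, -1571) = 124*(-509) + (-1229/8 - 1/2*712) = -63116 + (-1229/8 - 356) = -63116 - 4077/8 = -509005/8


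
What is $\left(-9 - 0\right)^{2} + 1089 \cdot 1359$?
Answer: $1480032$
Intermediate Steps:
$\left(-9 - 0\right)^{2} + 1089 \cdot 1359 = \left(-9 + 0\right)^{2} + 1479951 = \left(-9\right)^{2} + 1479951 = 81 + 1479951 = 1480032$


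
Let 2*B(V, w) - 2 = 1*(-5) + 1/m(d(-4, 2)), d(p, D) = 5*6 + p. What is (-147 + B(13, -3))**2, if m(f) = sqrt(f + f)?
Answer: (7722 - sqrt(13))**2/2704 ≈ 22032.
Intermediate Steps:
d(p, D) = 30 + p
m(f) = sqrt(2)*sqrt(f) (m(f) = sqrt(2*f) = sqrt(2)*sqrt(f))
B(V, w) = -3/2 + sqrt(13)/52 (B(V, w) = 1 + (1*(-5) + 1/(sqrt(2)*sqrt(30 - 4)))/2 = 1 + (-5 + 1/(sqrt(2)*sqrt(26)))/2 = 1 + (-5 + 1/(2*sqrt(13)))/2 = 1 + (-5 + sqrt(13)/26)/2 = 1 + (-5/2 + sqrt(13)/52) = -3/2 + sqrt(13)/52)
(-147 + B(13, -3))**2 = (-147 + (-3/2 + sqrt(13)/52))**2 = (-297/2 + sqrt(13)/52)**2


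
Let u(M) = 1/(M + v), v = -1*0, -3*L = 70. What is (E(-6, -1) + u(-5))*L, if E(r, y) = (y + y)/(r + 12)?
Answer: 112/9 ≈ 12.444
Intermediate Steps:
L = -70/3 (L = -⅓*70 = -70/3 ≈ -23.333)
E(r, y) = 2*y/(12 + r) (E(r, y) = (2*y)/(12 + r) = 2*y/(12 + r))
v = 0
u(M) = 1/M (u(M) = 1/(M + 0) = 1/M)
(E(-6, -1) + u(-5))*L = (2*(-1)/(12 - 6) + 1/(-5))*(-70/3) = (2*(-1)/6 - ⅕)*(-70/3) = (2*(-1)*(⅙) - ⅕)*(-70/3) = (-⅓ - ⅕)*(-70/3) = -8/15*(-70/3) = 112/9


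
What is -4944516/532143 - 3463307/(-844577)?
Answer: -777683304277/149811912837 ≈ -5.1911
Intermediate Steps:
-4944516/532143 - 3463307/(-844577) = -4944516*1/532143 - 3463307*(-1/844577) = -1648172/177381 + 3463307/844577 = -777683304277/149811912837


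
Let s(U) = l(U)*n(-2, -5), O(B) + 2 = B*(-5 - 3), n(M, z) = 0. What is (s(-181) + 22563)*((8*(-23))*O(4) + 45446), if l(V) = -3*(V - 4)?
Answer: 1166552226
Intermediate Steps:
O(B) = -2 - 8*B (O(B) = -2 + B*(-5 - 3) = -2 + B*(-8) = -2 - 8*B)
l(V) = 12 - 3*V (l(V) = -3*(-4 + V) = 12 - 3*V)
s(U) = 0 (s(U) = (12 - 3*U)*0 = 0)
(s(-181) + 22563)*((8*(-23))*O(4) + 45446) = (0 + 22563)*((8*(-23))*(-2 - 8*4) + 45446) = 22563*(-184*(-2 - 32) + 45446) = 22563*(-184*(-34) + 45446) = 22563*(6256 + 45446) = 22563*51702 = 1166552226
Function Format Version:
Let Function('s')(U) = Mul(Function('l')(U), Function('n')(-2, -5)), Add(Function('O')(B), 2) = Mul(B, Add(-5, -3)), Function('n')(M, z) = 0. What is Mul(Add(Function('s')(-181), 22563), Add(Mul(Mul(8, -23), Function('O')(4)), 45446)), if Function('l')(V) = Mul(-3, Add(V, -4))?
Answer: 1166552226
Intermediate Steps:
Function('O')(B) = Add(-2, Mul(-8, B)) (Function('O')(B) = Add(-2, Mul(B, Add(-5, -3))) = Add(-2, Mul(B, -8)) = Add(-2, Mul(-8, B)))
Function('l')(V) = Add(12, Mul(-3, V)) (Function('l')(V) = Mul(-3, Add(-4, V)) = Add(12, Mul(-3, V)))
Function('s')(U) = 0 (Function('s')(U) = Mul(Add(12, Mul(-3, U)), 0) = 0)
Mul(Add(Function('s')(-181), 22563), Add(Mul(Mul(8, -23), Function('O')(4)), 45446)) = Mul(Add(0, 22563), Add(Mul(Mul(8, -23), Add(-2, Mul(-8, 4))), 45446)) = Mul(22563, Add(Mul(-184, Add(-2, -32)), 45446)) = Mul(22563, Add(Mul(-184, -34), 45446)) = Mul(22563, Add(6256, 45446)) = Mul(22563, 51702) = 1166552226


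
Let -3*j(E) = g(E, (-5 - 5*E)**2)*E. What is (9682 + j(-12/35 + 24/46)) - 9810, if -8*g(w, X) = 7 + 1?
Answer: -102992/805 ≈ -127.94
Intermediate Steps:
g(w, X) = -1 (g(w, X) = -(7 + 1)/8 = -1/8*8 = -1)
j(E) = E/3 (j(E) = -(-1)*E/3 = E/3)
(9682 + j(-12/35 + 24/46)) - 9810 = (9682 + (-12/35 + 24/46)/3) - 9810 = (9682 + (-12*1/35 + 24*(1/46))/3) - 9810 = (9682 + (-12/35 + 12/23)/3) - 9810 = (9682 + (1/3)*(144/805)) - 9810 = (9682 + 48/805) - 9810 = 7794058/805 - 9810 = -102992/805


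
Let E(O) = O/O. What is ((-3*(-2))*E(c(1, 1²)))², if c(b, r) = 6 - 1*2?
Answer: 36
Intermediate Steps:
c(b, r) = 4 (c(b, r) = 6 - 2 = 4)
E(O) = 1
((-3*(-2))*E(c(1, 1²)))² = (-3*(-2)*1)² = (6*1)² = 6² = 36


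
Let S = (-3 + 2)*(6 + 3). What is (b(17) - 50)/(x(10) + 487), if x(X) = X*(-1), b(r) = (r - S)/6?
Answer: -137/1431 ≈ -0.095737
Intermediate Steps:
S = -9 (S = -1*9 = -9)
b(r) = 3/2 + r/6 (b(r) = (r - 1*(-9))/6 = (r + 9)*(⅙) = (9 + r)*(⅙) = 3/2 + r/6)
x(X) = -X
(b(17) - 50)/(x(10) + 487) = ((3/2 + (⅙)*17) - 50)/(-1*10 + 487) = ((3/2 + 17/6) - 50)/(-10 + 487) = (13/3 - 50)/477 = -137/3*1/477 = -137/1431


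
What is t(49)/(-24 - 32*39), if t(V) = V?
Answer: -49/1272 ≈ -0.038522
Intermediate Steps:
t(49)/(-24 - 32*39) = 49/(-24 - 32*39) = 49/(-24 - 1248) = 49/(-1272) = 49*(-1/1272) = -49/1272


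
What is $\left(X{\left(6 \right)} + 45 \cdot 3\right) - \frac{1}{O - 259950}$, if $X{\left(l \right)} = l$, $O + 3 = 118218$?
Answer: $\frac{19984636}{141735} \approx 141.0$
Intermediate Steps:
$O = 118215$ ($O = -3 + 118218 = 118215$)
$\left(X{\left(6 \right)} + 45 \cdot 3\right) - \frac{1}{O - 259950} = \left(6 + 45 \cdot 3\right) - \frac{1}{118215 - 259950} = \left(6 + 135\right) - \frac{1}{-141735} = 141 - - \frac{1}{141735} = 141 + \frac{1}{141735} = \frac{19984636}{141735}$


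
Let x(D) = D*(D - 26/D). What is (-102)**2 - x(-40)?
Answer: 8830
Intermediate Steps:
(-102)**2 - x(-40) = (-102)**2 - (-26 + (-40)**2) = 10404 - (-26 + 1600) = 10404 - 1*1574 = 10404 - 1574 = 8830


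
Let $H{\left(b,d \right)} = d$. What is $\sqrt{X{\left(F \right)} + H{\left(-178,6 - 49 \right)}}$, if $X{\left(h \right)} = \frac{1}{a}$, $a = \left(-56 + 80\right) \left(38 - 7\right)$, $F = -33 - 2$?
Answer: $\frac{i \sqrt{5950326}}{372} \approx 6.5573 i$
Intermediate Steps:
$F = -35$ ($F = -33 - 2 = -35$)
$a = 744$ ($a = 24 \cdot 31 = 744$)
$X{\left(h \right)} = \frac{1}{744}$
$\sqrt{X{\left(F \right)} + H{\left(-178,6 - 49 \right)}} = \sqrt{\frac{1}{744} + \left(6 - 49\right)} = \sqrt{\frac{1}{744} - 43} = \sqrt{- \frac{31991}{744}} = \frac{i \sqrt{5950326}}{372}$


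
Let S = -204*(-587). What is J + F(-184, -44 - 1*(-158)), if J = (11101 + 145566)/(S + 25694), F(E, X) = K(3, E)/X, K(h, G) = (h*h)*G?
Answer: -37165319/2763398 ≈ -13.449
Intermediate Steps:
K(h, G) = G*h² (K(h, G) = h²*G = G*h²)
S = 119748
F(E, X) = 9*E/X (F(E, X) = (E*3²)/X = (E*9)/X = (9*E)/X = 9*E/X)
J = 156667/145442 (J = (11101 + 145566)/(119748 + 25694) = 156667/145442 ≈ 1.0772)
J + F(-184, -44 - 1*(-158)) = 156667/145442 + 9*(-184)/(-44 - 1*(-158)) = 156667/145442 + 9*(-184)/(-44 + 158) = 156667/145442 + 9*(-184)/114 = 156667/145442 + 9*(-184)*(1/114) = 156667/145442 - 276/19 = -37165319/2763398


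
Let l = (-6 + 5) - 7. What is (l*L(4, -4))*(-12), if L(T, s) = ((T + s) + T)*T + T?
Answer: 1920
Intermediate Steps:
L(T, s) = T + T*(s + 2*T) (L(T, s) = (s + 2*T)*T + T = T*(s + 2*T) + T = T + T*(s + 2*T))
l = -8 (l = -1 - 7 = -8)
(l*L(4, -4))*(-12) = -32*(1 - 4 + 2*4)*(-12) = -32*(1 - 4 + 8)*(-12) = -32*5*(-12) = -8*20*(-12) = -160*(-12) = 1920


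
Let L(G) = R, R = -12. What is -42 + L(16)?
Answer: -54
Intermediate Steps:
L(G) = -12
-42 + L(16) = -42 - 12 = -54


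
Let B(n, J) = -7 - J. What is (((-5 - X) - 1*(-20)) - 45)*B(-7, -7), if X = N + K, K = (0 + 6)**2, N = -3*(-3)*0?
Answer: 0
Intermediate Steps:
N = 0 (N = 9*0 = 0)
K = 36 (K = 6**2 = 36)
X = 36 (X = 0 + 36 = 36)
(((-5 - X) - 1*(-20)) - 45)*B(-7, -7) = (((-5 - 1*36) - 1*(-20)) - 45)*(-7 - 1*(-7)) = (((-5 - 36) + 20) - 45)*(-7 + 7) = ((-41 + 20) - 45)*0 = (-21 - 45)*0 = -66*0 = 0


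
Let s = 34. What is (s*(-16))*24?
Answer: -13056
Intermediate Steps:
(s*(-16))*24 = (34*(-16))*24 = -544*24 = -13056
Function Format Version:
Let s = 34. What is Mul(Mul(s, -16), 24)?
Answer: -13056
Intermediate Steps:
Mul(Mul(s, -16), 24) = Mul(Mul(34, -16), 24) = Mul(-544, 24) = -13056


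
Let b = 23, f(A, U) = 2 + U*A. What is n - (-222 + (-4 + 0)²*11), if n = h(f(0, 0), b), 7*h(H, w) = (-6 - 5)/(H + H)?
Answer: 1277/28 ≈ 45.607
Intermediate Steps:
f(A, U) = 2 + A*U
h(H, w) = -11/(14*H) (h(H, w) = ((-6 - 5)/(H + H))/7 = (-11*1/(2*H))/7 = (-11/(2*H))/7 = -11/(14*H))
n = -11/28 (n = -11/(14*(2 + 0*0)) = -11/(14*(2 + 0)) = -11/14/2 = -11/14*½ = -11/28 ≈ -0.39286)
n - (-222 + (-4 + 0)²*11) = -11/28 - (-222 + (-4 + 0)²*11) = -11/28 - (-222 + (-4)²*11) = -11/28 - (-222 + 16*11) = -11/28 - (-222 + 176) = -11/28 - 1*(-46) = -11/28 + 46 = 1277/28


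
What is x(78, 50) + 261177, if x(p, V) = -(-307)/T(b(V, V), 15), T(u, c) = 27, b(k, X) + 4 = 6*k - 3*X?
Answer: 7052086/27 ≈ 2.6119e+5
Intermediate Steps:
b(k, X) = -4 - 3*X + 6*k (b(k, X) = -4 + (6*k - 3*X) = -4 + (-3*X + 6*k) = -4 - 3*X + 6*k)
x(p, V) = 307/27 (x(p, V) = -(-307)/27 = -1*(-307/27) = 307/27)
x(78, 50) + 261177 = 307/27 + 261177 = 7052086/27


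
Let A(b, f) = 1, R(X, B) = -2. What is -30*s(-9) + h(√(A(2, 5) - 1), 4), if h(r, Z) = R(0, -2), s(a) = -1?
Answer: 28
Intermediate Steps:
h(r, Z) = -2
-30*s(-9) + h(√(A(2, 5) - 1), 4) = -30*(-1) - 2 = 30 - 2 = 28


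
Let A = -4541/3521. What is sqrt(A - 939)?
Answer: 2*I*sqrt(2914296490)/3521 ≈ 30.664*I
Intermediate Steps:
A = -4541/3521 (A = -4541*1/3521 = -4541/3521 ≈ -1.2897)
sqrt(A - 939) = sqrt(-4541/3521 - 939) = sqrt(-3310760/3521) = 2*I*sqrt(2914296490)/3521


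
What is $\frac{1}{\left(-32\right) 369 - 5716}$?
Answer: $- \frac{1}{17524} \approx -5.7065 \cdot 10^{-5}$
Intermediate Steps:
$\frac{1}{\left(-32\right) 369 - 5716} = \frac{1}{-11808 - 5716} = \frac{1}{-17524} = - \frac{1}{17524}$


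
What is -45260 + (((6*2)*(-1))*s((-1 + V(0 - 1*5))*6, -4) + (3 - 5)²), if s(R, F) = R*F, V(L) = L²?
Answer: -38344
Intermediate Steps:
s(R, F) = F*R
-45260 + (((6*2)*(-1))*s((-1 + V(0 - 1*5))*6, -4) + (3 - 5)²) = -45260 + (((6*2)*(-1))*(-4*(-1 + (0 - 1*5)²)*6) + (3 - 5)²) = -45260 + ((12*(-1))*(-4*(-1 + (0 - 5)²)*6) + (-2)²) = -45260 + (-(-48)*(-1 + (-5)²)*6 + 4) = -45260 + (-(-48)*(-1 + 25)*6 + 4) = -45260 + (-(-48)*24*6 + 4) = -45260 + (-(-48)*144 + 4) = -45260 + (-12*(-576) + 4) = -45260 + (6912 + 4) = -45260 + 6916 = -38344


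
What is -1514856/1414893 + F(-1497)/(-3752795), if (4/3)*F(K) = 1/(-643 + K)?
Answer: -16221040276175507/15150638966001200 ≈ -1.0707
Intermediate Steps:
F(K) = 3/(4*(-643 + K))
-1514856/1414893 + F(-1497)/(-3752795) = -1514856/1414893 + (3/(4*(-643 - 1497)))/(-3752795) = -1514856*1/1414893 + ((3/4)/(-2140))*(-1/3752795) = -504952/471631 + ((3/4)*(-1/2140))*(-1/3752795) = -504952/471631 - 3/8560*(-1/3752795) = -504952/471631 + 3/32123925200 = -16221040276175507/15150638966001200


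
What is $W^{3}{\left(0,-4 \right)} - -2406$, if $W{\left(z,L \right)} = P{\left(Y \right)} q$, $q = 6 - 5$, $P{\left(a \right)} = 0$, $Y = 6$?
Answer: $2406$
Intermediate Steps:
$q = 1$ ($q = 6 - 5 = 1$)
$W{\left(z,L \right)} = 0$ ($W{\left(z,L \right)} = 0 \cdot 1 = 0$)
$W^{3}{\left(0,-4 \right)} - -2406 = 0^{3} - -2406 = 0 + 2406 = 2406$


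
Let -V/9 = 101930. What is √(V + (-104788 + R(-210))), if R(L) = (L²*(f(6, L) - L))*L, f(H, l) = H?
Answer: I*√2001398158 ≈ 44737.0*I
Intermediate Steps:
V = -917370 (V = -9*101930 = -917370)
R(L) = L³*(6 - L) (R(L) = (L²*(6 - L))*L = L³*(6 - L))
√(V + (-104788 + R(-210))) = √(-917370 + (-104788 + (-210)³*(6 - 1*(-210)))) = √(-917370 + (-104788 - 9261000*(6 + 210))) = √(-917370 + (-104788 - 9261000*216)) = √(-917370 + (-104788 - 2000376000)) = √(-917370 - 2000480788) = √(-2001398158) = I*√2001398158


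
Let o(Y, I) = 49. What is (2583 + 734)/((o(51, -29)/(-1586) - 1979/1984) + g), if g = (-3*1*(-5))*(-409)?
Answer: -5218675904/9653887075 ≈ -0.54058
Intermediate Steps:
g = -6135 (g = -3*(-5)*(-409) = 15*(-409) = -6135)
(2583 + 734)/((o(51, -29)/(-1586) - 1979/1984) + g) = (2583 + 734)/((49/(-1586) - 1979/1984) - 6135) = 3317/((49*(-1/1586) - 1979*1/1984) - 6135) = 3317/((-49/1586 - 1979/1984) - 6135) = 3317/(-1617955/1573312 - 6135) = 3317/(-9653887075/1573312) = 3317*(-1573312/9653887075) = -5218675904/9653887075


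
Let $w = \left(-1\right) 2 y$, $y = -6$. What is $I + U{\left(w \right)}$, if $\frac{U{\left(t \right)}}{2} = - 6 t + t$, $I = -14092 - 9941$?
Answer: $-24153$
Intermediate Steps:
$w = 12$ ($w = \left(-1\right) 2 \left(-6\right) = \left(-2\right) \left(-6\right) = 12$)
$I = -24033$
$U{\left(t \right)} = - 10 t$ ($U{\left(t \right)} = 2 \left(- 6 t + t\right) = 2 \left(- 5 t\right) = - 10 t$)
$I + U{\left(w \right)} = -24033 - 120 = -24153$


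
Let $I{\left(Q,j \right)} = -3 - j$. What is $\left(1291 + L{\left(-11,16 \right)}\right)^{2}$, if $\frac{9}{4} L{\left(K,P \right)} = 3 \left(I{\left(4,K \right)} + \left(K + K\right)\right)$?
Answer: $\frac{14569489}{9} \approx 1.6188 \cdot 10^{6}$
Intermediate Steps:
$L{\left(K,P \right)} = -4 + \frac{4 K}{3}$ ($L{\left(K,P \right)} = \frac{4 \cdot 3 \left(\left(-3 - K\right) + \left(K + K\right)\right)}{9} = \frac{4 \cdot 3 \left(\left(-3 - K\right) + 2 K\right)}{9} = \frac{4 \cdot 3 \left(-3 + K\right)}{9} = \frac{4 \left(-9 + 3 K\right)}{9} = -4 + \frac{4 K}{3}$)
$\left(1291 + L{\left(-11,16 \right)}\right)^{2} = \left(1291 + \left(-4 + \frac{4}{3} \left(-11\right)\right)\right)^{2} = \left(1291 - \frac{56}{3}\right)^{2} = \left(\frac{3817}{3}\right)^{2} = \frac{14569489}{9}$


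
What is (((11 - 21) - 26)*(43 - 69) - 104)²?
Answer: 692224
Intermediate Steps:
(((11 - 21) - 26)*(43 - 69) - 104)² = ((-10 - 26)*(-26) - 104)² = (-36*(-26) - 104)² = (936 - 104)² = 832² = 692224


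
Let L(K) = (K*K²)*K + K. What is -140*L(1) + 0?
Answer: -280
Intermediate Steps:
L(K) = K + K⁴ (L(K) = K³*K + K = K⁴ + K = K + K⁴)
-140*L(1) + 0 = -140*(1 + 1⁴) + 0 = -140*(1 + 1) + 0 = -140*2 + 0 = -280 + 0 = -280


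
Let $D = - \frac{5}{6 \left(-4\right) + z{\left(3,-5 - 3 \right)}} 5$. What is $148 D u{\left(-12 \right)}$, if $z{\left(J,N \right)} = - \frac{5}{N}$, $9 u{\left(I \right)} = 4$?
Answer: $\frac{118400}{1683} \approx 70.351$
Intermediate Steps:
$u{\left(I \right)} = \frac{4}{9}$ ($u{\left(I \right)} = \frac{1}{9} \cdot 4 = \frac{4}{9}$)
$D = \frac{200}{187}$ ($D = - \frac{5}{6 \left(-4\right) - \frac{5}{-5 - 3}} \cdot 5 = - \frac{5}{-24 - \frac{5}{-5 - 3}} \cdot 5 = - \frac{5}{-24 - \frac{5}{-8}} \cdot 5 = - \frac{5}{-24 - - \frac{5}{8}} \cdot 5 = - \frac{5}{-24 + \frac{5}{8}} \cdot 5 = - \frac{5}{- \frac{187}{8}} \cdot 5 = \left(-5\right) \left(- \frac{8}{187}\right) 5 = \frac{40}{187} \cdot 5 = \frac{200}{187} \approx 1.0695$)
$148 D u{\left(-12 \right)} = 148 \cdot \frac{200}{187} \cdot \frac{4}{9} = \frac{29600}{187} \cdot \frac{4}{9} = \frac{118400}{1683}$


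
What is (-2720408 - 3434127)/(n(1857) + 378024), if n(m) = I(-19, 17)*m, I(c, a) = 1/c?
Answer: -116936165/7180599 ≈ -16.285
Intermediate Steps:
n(m) = -m/19 (n(m) = m/(-19) = -m/19)
(-2720408 - 3434127)/(n(1857) + 378024) = (-2720408 - 3434127)/(-1/19*1857 + 378024) = -6154535/(-1857/19 + 378024) = -6154535/7180599/19 = -6154535*19/7180599 = -116936165/7180599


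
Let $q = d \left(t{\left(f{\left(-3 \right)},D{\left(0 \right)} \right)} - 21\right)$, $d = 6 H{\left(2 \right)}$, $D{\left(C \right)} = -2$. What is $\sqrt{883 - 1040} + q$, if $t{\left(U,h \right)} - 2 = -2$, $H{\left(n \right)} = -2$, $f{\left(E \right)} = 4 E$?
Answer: $252 + i \sqrt{157} \approx 252.0 + 12.53 i$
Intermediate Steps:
$d = -12$ ($d = 6 \left(-2\right) = -12$)
$t{\left(U,h \right)} = 0$ ($t{\left(U,h \right)} = 2 - 2 = 0$)
$q = 252$ ($q = - 12 \left(0 - 21\right) = \left(-12\right) \left(-21\right) = 252$)
$\sqrt{883 - 1040} + q = \sqrt{883 - 1040} + 252 = \sqrt{-157} + 252 = i \sqrt{157} + 252 = 252 + i \sqrt{157}$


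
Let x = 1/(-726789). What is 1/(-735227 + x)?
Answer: -726789/534354896104 ≈ -1.3601e-6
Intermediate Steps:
x = -1/726789 ≈ -1.3759e-6
1/(-735227 + x) = 1/(-735227 - 1/726789) = 1/(-534354896104/726789) = -726789/534354896104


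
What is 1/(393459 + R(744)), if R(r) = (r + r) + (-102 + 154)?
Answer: 1/394999 ≈ 2.5317e-6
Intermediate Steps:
R(r) = 52 + 2*r (R(r) = 2*r + 52 = 52 + 2*r)
1/(393459 + R(744)) = 1/(393459 + (52 + 2*744)) = 1/(393459 + (52 + 1488)) = 1/(393459 + 1540) = 1/394999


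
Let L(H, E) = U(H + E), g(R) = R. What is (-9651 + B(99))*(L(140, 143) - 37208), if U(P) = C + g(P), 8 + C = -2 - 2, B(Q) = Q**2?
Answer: -5540550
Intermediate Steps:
C = -12 (C = -8 + (-2 - 2) = -8 - 4 = -12)
U(P) = -12 + P
L(H, E) = -12 + E + H (L(H, E) = -12 + (H + E) = -12 + (E + H) = -12 + E + H)
(-9651 + B(99))*(L(140, 143) - 37208) = (-9651 + 99**2)*((-12 + 143 + 140) - 37208) = (-9651 + 9801)*(271 - 37208) = 150*(-36937) = -5540550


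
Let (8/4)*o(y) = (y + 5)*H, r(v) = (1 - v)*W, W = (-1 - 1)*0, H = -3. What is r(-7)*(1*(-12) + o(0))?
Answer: 0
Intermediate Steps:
W = 0 (W = -2*0 = 0)
r(v) = 0 (r(v) = (1 - v)*0 = 0)
o(y) = -15/2 - 3*y/2 (o(y) = ((y + 5)*(-3))/2 = ((5 + y)*(-3))/2 = (-15 - 3*y)/2 = -15/2 - 3*y/2)
r(-7)*(1*(-12) + o(0)) = 0*(1*(-12) + (-15/2 - 3/2*0)) = 0*(-12 + (-15/2 + 0)) = 0*(-12 - 15/2) = 0*(-39/2) = 0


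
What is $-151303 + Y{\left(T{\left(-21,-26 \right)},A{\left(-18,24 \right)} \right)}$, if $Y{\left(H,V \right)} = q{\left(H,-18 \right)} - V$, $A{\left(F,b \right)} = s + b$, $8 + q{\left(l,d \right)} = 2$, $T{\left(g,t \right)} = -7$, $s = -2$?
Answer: $-151331$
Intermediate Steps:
$q{\left(l,d \right)} = -6$ ($q{\left(l,d \right)} = -8 + 2 = -6$)
$A{\left(F,b \right)} = -2 + b$
$Y{\left(H,V \right)} = -6 - V$
$-151303 + Y{\left(T{\left(-21,-26 \right)},A{\left(-18,24 \right)} \right)} = -151303 - 28 = -151331$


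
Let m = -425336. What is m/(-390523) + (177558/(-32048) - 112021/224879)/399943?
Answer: 14255275140120718611/13088687504054427608 ≈ 1.0891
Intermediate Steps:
m/(-390523) + (177558/(-32048) - 112021/224879)/399943 = -425336/(-390523) + (177558/(-32048) - 112021/224879)/399943 = -425336*(-1/390523) + (177558*(-1/32048) - 112021*1/224879)*(1/399943) = 425336/390523 + (-88779/16024 - 112021/224879)*(1/399943) = 425336/390523 - 21759557245/3603461096*1/399943 = 425336/390523 - 506036215/33515791653896 = 14255275140120718611/13088687504054427608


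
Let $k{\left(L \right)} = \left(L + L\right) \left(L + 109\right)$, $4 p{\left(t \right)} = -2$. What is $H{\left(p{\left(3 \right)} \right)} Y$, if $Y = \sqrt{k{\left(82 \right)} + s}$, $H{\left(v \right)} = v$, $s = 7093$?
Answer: $- \frac{\sqrt{38417}}{2} \approx -98.001$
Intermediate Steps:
$p{\left(t \right)} = - \frac{1}{2}$ ($p{\left(t \right)} = \frac{1}{4} \left(-2\right) = - \frac{1}{2}$)
$k{\left(L \right)} = 2 L \left(109 + L\right)$
$Y = \sqrt{38417}$ ($Y = \sqrt{2 \cdot 82 \left(109 + 82\right) + 7093} = \sqrt{2 \cdot 82 \cdot 191 + 7093} = \sqrt{31324 + 7093} = \sqrt{38417} \approx 196.0$)
$H{\left(p{\left(3 \right)} \right)} Y = - \frac{\sqrt{38417}}{2}$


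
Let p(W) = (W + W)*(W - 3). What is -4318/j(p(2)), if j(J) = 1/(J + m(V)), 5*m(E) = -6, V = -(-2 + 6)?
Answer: 112268/5 ≈ 22454.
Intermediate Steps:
V = -4 (V = -1*4 = -4)
p(W) = 2*W*(-3 + W) (p(W) = (2*W)*(-3 + W) = 2*W*(-3 + W))
m(E) = -6/5 (m(E) = (⅕)*(-6) = -6/5)
j(J) = 1/(-6/5 + J) (j(J) = 1/(J - 6/5) = 1/(-6/5 + J))
-4318/j(p(2)) = -4318/(5/(-6 + 5*(2*2*(-3 + 2)))) = -4318/(5/(-6 + 5*(2*2*(-1)))) = -4318/(5/(-6 + 5*(-4))) = -4318/(5/(-6 - 20)) = -4318/(5/(-26)) = -4318/(5*(-1/26)) = -4318/(-5/26) = -4318*(-26/5) = 112268/5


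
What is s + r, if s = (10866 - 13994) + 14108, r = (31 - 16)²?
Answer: 11205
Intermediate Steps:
r = 225 (r = 15² = 225)
s = 10980 (s = -3128 + 14108 = 10980)
s + r = 10980 + 225 = 11205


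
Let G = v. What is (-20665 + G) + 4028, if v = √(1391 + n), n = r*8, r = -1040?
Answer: -16637 + 13*I*√41 ≈ -16637.0 + 83.241*I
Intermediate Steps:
n = -8320 (n = -1040*8 = -8320)
v = 13*I*√41 (v = √(1391 - 8320) = √(-6929) = 13*I*√41 ≈ 83.241*I)
G = 13*I*√41 ≈ 83.241*I
(-20665 + G) + 4028 = (-20665 + 13*I*√41) + 4028 = -16637 + 13*I*√41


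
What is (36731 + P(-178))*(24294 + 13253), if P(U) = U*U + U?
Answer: 2562094639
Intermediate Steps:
P(U) = U + U² (P(U) = U² + U = U + U²)
(36731 + P(-178))*(24294 + 13253) = (36731 - 178*(1 - 178))*(24294 + 13253) = (36731 - 178*(-177))*37547 = (36731 + 31506)*37547 = 68237*37547 = 2562094639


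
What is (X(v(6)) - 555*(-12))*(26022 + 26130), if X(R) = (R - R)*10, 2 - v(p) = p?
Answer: 347332320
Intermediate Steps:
v(p) = 2 - p
X(R) = 0 (X(R) = 0*10 = 0)
(X(v(6)) - 555*(-12))*(26022 + 26130) = (0 - 555*(-12))*(26022 + 26130) = (0 + 6660)*52152 = 6660*52152 = 347332320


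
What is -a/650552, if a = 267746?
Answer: -133873/325276 ≈ -0.41157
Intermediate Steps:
-a/650552 = -267746/650552 = -1*133873/325276 = -133873/325276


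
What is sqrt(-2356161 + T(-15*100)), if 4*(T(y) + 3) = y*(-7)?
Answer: I*sqrt(2353539) ≈ 1534.1*I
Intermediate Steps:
T(y) = -3 - 7*y/4 (T(y) = -3 + (y*(-7))/4 = -3 + (-7*y)/4 = -3 - 7*y/4)
sqrt(-2356161 + T(-15*100)) = sqrt(-2356161 + (-3 - (-105)*100/4)) = sqrt(-2356161 + (-3 - 7/4*(-1500))) = sqrt(-2356161 + (-3 + 2625)) = sqrt(-2356161 + 2622) = sqrt(-2353539) = I*sqrt(2353539)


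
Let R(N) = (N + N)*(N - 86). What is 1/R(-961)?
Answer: 1/2012334 ≈ 4.9694e-7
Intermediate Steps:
R(N) = 2*N*(-86 + N) (R(N) = (2*N)*(-86 + N) = 2*N*(-86 + N))
1/R(-961) = 1/(2*(-961)*(-86 - 961)) = 1/(2*(-961)*(-1047)) = 1/2012334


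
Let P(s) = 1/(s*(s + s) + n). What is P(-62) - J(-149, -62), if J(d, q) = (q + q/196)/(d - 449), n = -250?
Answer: -22682631/217948276 ≈ -0.10407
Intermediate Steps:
J(d, q) = 197*q/(196*(-449 + d)) (J(d, q) = (q + q*(1/196))/(-449 + d) = (q + q/196)/(-449 + d) = (197*q/196)/(-449 + d) = 197*q/(196*(-449 + d)))
P(s) = 1/(-250 + 2*s²) (P(s) = 1/(s*(s + s) - 250) = 1/(s*(2*s) - 250) = 1/(2*s² - 250) = 1/(-250 + 2*s²))
P(-62) - J(-149, -62) = 1/(2*(-125 + (-62)²)) - 197*(-62)/(196*(-449 - 149)) = 1/(2*(-125 + 3844)) - 197*(-62)/(196*(-598)) = (½)/3719 - 197*(-62)*(-1)/(196*598) = (½)*(1/3719) - 1*6107/58604 = 1/7438 - 6107/58604 = -22682631/217948276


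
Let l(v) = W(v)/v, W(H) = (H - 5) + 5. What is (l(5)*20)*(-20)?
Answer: -400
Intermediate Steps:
W(H) = H (W(H) = (-5 + H) + 5 = H)
l(v) = 1 (l(v) = v/v = 1)
(l(5)*20)*(-20) = (1*20)*(-20) = 20*(-20) = -400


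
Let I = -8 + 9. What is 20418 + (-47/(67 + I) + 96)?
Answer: 1394905/68 ≈ 20513.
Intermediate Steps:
I = 1
20418 + (-47/(67 + I) + 96) = 20418 + (-47/(67 + 1) + 96) = 20418 + (-47/68 + 96) = 20418 + 6481/68 = 1394905/68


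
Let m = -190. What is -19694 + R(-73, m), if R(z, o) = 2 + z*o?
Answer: -5822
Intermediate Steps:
R(z, o) = 2 + o*z
-19694 + R(-73, m) = -19694 + (2 - 190*(-73)) = -19694 + (2 + 13870) = -19694 + 13872 = -5822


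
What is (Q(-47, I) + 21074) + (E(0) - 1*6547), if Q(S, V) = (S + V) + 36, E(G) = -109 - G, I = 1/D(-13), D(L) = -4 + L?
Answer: 244918/17 ≈ 14407.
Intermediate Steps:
I = -1/17 (I = 1/(-4 - 13) = 1/(-17) = -1/17 ≈ -0.058824)
Q(S, V) = 36 + S + V
(Q(-47, I) + 21074) + (E(0) - 1*6547) = ((36 - 47 - 1/17) + 21074) + ((-109 - 1*0) - 1*6547) = (-188/17 + 21074) + ((-109 + 0) - 6547) = 358070/17 + (-109 - 6547) = 358070/17 - 6656 = 244918/17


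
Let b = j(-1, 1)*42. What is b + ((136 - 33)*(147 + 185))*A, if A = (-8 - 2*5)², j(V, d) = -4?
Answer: 11079336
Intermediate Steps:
b = -168 (b = -4*42 = -168)
A = 324 (A = (-8 - 10)² = (-18)² = 324)
b + ((136 - 33)*(147 + 185))*A = -168 + ((136 - 33)*(147 + 185))*324 = -168 + (103*332)*324 = -168 + 34196*324 = -168 + 11079504 = 11079336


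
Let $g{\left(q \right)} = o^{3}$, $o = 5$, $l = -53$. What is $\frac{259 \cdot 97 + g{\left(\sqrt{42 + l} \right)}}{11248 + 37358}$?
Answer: $\frac{4208}{8101} \approx 0.51944$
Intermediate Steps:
$g{\left(q \right)} = 125$ ($g{\left(q \right)} = 5^{3} = 125$)
$\frac{259 \cdot 97 + g{\left(\sqrt{42 + l} \right)}}{11248 + 37358} = \frac{259 \cdot 97 + 125}{11248 + 37358} = \frac{25123 + 125}{48606} = 25248 \cdot \frac{1}{48606} = \frac{4208}{8101}$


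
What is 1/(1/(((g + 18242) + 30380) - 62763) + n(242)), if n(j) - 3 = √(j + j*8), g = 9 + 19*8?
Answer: -586307220/423910311479 + 6449533200*√2/423910311479 ≈ 0.020133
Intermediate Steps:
g = 161 (g = 9 + 152 = 161)
n(j) = 3 + 3*√j (n(j) = 3 + √(j + j*8) = 3 + √(j + 8*j) = 3 + √(9*j) = 3 + 3*√j)
1/(1/(((g + 18242) + 30380) - 62763) + n(242)) = 1/(1/(((161 + 18242) + 30380) - 62763) + (3 + 3*√242)) = 1/(1/((18403 + 30380) - 62763) + (3 + 3*(11*√2))) = 1/(1/(48783 - 62763) + (3 + 33*√2)) = 1/(1/(-13980) + (3 + 33*√2)) = 1/(-1/13980 + (3 + 33*√2)) = 1/(41939/13980 + 33*√2)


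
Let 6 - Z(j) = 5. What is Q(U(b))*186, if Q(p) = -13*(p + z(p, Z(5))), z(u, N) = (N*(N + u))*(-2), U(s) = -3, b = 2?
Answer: -2418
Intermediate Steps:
Z(j) = 1 (Z(j) = 6 - 1*5 = 6 - 5 = 1)
z(u, N) = -2*N*(N + u)
Q(p) = 26 + 13*p (Q(p) = -13*(p - 2*1*(1 + p)) = -13*(p + (-2 - 2*p)) = -13*(-2 - p) = 26 + 13*p)
Q(U(b))*186 = (26 + 13*(-3))*186 = (26 - 39)*186 = -13*186 = -2418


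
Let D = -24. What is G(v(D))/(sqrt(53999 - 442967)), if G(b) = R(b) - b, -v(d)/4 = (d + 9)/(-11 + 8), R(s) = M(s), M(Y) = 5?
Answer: -25*I*sqrt(97242)/194484 ≈ -0.040085*I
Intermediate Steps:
R(s) = 5
v(d) = 12 + 4*d/3 (v(d) = -4*(d + 9)/(-11 + 8) = -4*(9 + d)/(-3) = -4*(9 + d)*(-1)/3 = -4*(-3 - d/3) = 12 + 4*d/3)
G(b) = 5 - b
G(v(D))/(sqrt(53999 - 442967)) = (5 - (12 + (4/3)*(-24)))/(sqrt(53999 - 442967)) = (5 - (12 - 32))/(sqrt(-388968)) = (5 - 1*(-20))/((2*I*sqrt(97242))) = (5 + 20)*(-I*sqrt(97242)/194484) = 25*(-I*sqrt(97242)/194484) = -25*I*sqrt(97242)/194484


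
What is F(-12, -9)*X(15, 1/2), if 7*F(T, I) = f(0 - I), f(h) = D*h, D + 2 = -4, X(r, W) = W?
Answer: -27/7 ≈ -3.8571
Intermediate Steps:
D = -6 (D = -2 - 4 = -6)
f(h) = -6*h
F(T, I) = 6*I/7 (F(T, I) = (-6*(0 - I))/7 = (-(-6)*I)/7 = (6*I)/7 = 6*I/7)
F(-12, -9)*X(15, 1/2) = ((6/7)*(-9))/2 = -54/7*1/2 = -27/7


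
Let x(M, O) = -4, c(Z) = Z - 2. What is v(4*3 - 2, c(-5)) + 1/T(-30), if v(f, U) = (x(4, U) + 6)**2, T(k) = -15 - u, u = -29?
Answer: 57/14 ≈ 4.0714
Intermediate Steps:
c(Z) = -2 + Z
T(k) = 14 (T(k) = -15 - 1*(-29) = -15 + 29 = 14)
v(f, U) = 4 (v(f, U) = (-4 + 6)**2 = 2**2 = 4)
v(4*3 - 2, c(-5)) + 1/T(-30) = 4 + 1/14 = 57/14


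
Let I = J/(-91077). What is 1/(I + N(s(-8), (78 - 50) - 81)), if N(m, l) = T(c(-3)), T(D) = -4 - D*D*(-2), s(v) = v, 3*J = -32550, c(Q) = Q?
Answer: 13011/183704 ≈ 0.070826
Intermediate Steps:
J = -10850 (J = (1/3)*(-32550) = -10850)
I = 1550/13011 (I = -10850/(-91077) = -10850*(-1/91077) = 1550/13011 ≈ 0.11913)
T(D) = -4 + 2*D**2 (T(D) = -4 - D**2*(-2) = -4 - (-2)*D**2 = -4 + 2*D**2)
N(m, l) = 14 (N(m, l) = -4 + 2*(-3)**2 = -4 + 2*9 = -4 + 18 = 14)
1/(I + N(s(-8), (78 - 50) - 81)) = 1/(1550/13011 + 14) = 1/(183704/13011) = 13011/183704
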